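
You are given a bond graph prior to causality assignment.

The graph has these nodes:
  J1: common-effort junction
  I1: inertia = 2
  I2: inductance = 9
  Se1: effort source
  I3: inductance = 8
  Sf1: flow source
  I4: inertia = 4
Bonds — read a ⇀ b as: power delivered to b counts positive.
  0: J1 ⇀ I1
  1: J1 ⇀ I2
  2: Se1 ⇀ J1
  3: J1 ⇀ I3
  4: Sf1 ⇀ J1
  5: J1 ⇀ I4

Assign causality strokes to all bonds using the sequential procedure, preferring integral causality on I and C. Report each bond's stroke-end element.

β2 →J1  (Se1 fixes effort; stroke away)
β4 →Sf1  (Sf1: flow source, stroke at near end)
β0 →I1  (J1: bond 2 brought effort, rest push out)
β1 →I2  (common-e at J1 fixed by 2)
β3 →I3  (common-e at J1 fixed by 2)
β5 →I4  (common-e at J1 fixed by 2)

#0 |I1
#1 |I2
#2 |J1
#3 |I3
#4 |Sf1
#5 |I4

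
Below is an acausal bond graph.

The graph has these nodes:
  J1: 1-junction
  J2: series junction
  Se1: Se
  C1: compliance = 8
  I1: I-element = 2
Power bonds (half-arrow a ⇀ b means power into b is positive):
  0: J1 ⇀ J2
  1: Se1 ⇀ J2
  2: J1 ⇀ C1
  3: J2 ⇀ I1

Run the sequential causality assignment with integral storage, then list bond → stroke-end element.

β1 |J2  (source Se1 imposes e)
β2 |J1  (C1 integral (e out))
β0 |J2  (J1: last free bond brings flow in)
β3 |I1  (only one flow-in slot at J2)

β0 →J2
β1 →J2
β2 →J1
β3 →I1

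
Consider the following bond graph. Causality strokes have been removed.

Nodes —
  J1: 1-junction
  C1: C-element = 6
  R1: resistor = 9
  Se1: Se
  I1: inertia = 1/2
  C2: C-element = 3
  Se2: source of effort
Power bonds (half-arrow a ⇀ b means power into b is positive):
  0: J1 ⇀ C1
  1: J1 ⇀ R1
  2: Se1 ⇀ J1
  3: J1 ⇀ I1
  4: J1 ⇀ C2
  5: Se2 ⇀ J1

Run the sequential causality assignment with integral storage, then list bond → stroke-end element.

b0 |J1
b1 |J1
b2 |J1
b3 |I1
b4 |J1
b5 |J1

β2 |J1  (Se1 fixes effort; stroke away)
β5 |J1  (Se2: effort source, stroke at far end)
β0 |J1  (C1 outputs effort q/C1)
β3 |I1  (I1: I, integral causality)
β1 |J1  (1-jn J1 has f-setter on 3)
β4 |J1  (J1 flow already set via bond 3)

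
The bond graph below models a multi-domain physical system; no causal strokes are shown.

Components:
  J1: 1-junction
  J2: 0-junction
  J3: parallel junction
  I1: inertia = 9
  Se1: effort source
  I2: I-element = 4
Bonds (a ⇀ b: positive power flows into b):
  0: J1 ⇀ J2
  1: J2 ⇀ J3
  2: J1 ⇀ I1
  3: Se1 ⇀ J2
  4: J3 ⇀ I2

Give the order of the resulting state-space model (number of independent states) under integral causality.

2  (I1, I2 all integral)

bond 3 →J2  (source Se1 imposes e)
bond 0 →J1  (0-jn J2 has e-setter on 3)
bond 1 →J3  (0-jn J2 has e-setter on 3)
bond 4 →I2  (common-e at J3 fixed by 1)
bond 2 →I1  (J1 needs exactly one f-in)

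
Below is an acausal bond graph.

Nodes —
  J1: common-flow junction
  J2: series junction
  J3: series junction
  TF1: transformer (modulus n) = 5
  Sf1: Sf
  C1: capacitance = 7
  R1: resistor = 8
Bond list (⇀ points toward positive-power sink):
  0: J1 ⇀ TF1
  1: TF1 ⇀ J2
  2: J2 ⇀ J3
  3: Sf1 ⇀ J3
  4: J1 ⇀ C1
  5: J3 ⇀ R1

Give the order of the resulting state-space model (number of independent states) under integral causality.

1  (C1 all integral)

bond 3 |Sf1  (source Sf1 imposes f)
bond 2 |J3  (1-jn J3 has f-setter on 3)
bond 5 |J3  (1-jn J3 has f-setter on 3)
bond 1 |J2  (J2: bond 2 brought flow, rest push out)
bond 0 |TF1  (through TF1, causality passes straight; one stroke at TF1)
bond 4 |J1  (common-f at J1 fixed by 0)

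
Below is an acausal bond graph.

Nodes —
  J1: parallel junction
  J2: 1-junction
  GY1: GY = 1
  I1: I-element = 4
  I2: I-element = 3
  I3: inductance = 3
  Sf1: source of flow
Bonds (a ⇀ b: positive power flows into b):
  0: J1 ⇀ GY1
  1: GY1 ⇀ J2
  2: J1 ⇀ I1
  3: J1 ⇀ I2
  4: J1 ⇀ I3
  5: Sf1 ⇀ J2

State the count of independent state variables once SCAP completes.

β5 →Sf1  (Sf1 fixes flow; stroke at Sf1)
β1 →J2  (1-jn J2 has f-setter on 5)
β0 →J1  (GY GY1: same side as bond 1)
β2 →I1  (0-jn J1 has e-setter on 0)
β3 →I2  (J1 effort already set via bond 0)
β4 →I3  (common-e at J1 fixed by 0)

3  (I1, I2, I3 all integral)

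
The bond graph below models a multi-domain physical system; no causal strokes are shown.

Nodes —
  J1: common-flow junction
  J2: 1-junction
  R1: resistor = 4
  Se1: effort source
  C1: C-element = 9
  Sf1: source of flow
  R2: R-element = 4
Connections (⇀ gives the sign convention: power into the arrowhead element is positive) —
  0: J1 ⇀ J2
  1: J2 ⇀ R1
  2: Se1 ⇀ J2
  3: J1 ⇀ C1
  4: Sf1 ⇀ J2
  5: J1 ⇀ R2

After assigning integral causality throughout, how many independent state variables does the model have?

1  (C1 all integral)

b2 |J2  (Se1 (Se) sets effort on bond)
b4 |Sf1  (Sf1 fixes flow; stroke at Sf1)
b0 |J2  (common-f at J2 fixed by 4)
b1 |J2  (1-jn J2 has f-setter on 4)
b3 |J1  (common-f at J1 fixed by 0)
b5 |J1  (common-f at J1 fixed by 0)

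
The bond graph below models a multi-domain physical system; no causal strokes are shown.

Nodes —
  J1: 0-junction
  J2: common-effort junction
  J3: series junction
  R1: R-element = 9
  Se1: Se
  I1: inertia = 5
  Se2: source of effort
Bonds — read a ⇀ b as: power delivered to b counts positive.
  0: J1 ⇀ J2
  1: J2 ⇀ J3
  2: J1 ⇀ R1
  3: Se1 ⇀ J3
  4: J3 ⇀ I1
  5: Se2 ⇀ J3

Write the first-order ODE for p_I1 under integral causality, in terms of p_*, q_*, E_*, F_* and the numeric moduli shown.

#3 |J3  (Se1 fixes effort; stroke away)
#5 |J3  (Se2 (Se) sets effort on bond)
#4 |I1  (I1 integral (f out))
#1 |J3  (common-f at J3 fixed by 4)
#0 |J2  (only one effort-in slot at J2)
#2 |J1  (closing 0-jn rule on J1)

dp_I1/dt = E_Se1 + E_Se2 - 9*p_I1/5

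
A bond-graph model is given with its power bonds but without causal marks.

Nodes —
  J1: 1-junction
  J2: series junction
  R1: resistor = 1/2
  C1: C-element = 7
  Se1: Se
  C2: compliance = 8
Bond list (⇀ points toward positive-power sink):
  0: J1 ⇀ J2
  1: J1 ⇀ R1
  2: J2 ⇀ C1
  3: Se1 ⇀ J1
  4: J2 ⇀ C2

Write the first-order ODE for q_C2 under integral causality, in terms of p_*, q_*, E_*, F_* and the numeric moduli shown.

bond 3 |J1  (source Se1 imposes e)
bond 2 |J2  (C1 integral (e out))
bond 4 |J2  (C2 integral (e out))
bond 0 |J1  (closing 1-jn rule on J2)
bond 1 |R1  (only one flow-in slot at J1)

dq_C2/dt = 2*E_Se1 - 2*q_C1/7 - q_C2/4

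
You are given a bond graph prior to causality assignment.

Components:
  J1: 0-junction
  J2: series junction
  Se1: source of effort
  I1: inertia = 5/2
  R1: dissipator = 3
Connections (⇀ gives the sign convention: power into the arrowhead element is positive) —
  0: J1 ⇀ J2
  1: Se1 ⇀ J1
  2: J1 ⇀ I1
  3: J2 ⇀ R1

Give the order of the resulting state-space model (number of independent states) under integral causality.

bond 1 stroke at J1  (source Se1 imposes e)
bond 0 stroke at J2  (J1: bond 1 brought effort, rest push out)
bond 2 stroke at I1  (J1 effort already set via bond 1)
bond 3 stroke at R1  (closing 1-jn rule on J2)

1  (I1 all integral)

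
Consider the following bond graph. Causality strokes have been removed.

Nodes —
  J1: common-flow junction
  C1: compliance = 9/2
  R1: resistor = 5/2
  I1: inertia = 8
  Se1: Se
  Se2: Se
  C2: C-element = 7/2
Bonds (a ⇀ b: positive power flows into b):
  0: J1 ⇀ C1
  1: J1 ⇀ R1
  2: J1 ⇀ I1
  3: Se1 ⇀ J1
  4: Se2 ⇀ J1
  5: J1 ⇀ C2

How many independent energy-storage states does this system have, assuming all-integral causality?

3  (C1, C2, I1 all integral)

β3 stroke at J1  (Se1 fixes effort; stroke away)
β4 stroke at J1  (source Se2 imposes e)
β0 stroke at J1  (C1: C, integral causality)
β2 stroke at I1  (prefer integral on I1)
β1 stroke at J1  (J1 flow already set via bond 2)
β5 stroke at J1  (J1: bond 2 brought flow, rest push out)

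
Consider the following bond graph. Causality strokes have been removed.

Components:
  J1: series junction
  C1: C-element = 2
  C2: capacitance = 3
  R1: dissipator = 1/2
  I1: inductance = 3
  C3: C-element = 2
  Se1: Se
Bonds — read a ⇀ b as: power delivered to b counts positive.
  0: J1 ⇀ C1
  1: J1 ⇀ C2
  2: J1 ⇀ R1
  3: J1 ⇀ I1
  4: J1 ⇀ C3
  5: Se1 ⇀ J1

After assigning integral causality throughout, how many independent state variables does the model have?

#5 |J1  (Se1 (Se) sets effort on bond)
#0 |J1  (C1 outputs effort q/C1)
#1 |J1  (prefer integral on C2)
#3 |I1  (prefer integral on I1)
#2 |J1  (J1 flow already set via bond 3)
#4 |J1  (J1 flow already set via bond 3)

4  (C1, C2, C3, I1 all integral)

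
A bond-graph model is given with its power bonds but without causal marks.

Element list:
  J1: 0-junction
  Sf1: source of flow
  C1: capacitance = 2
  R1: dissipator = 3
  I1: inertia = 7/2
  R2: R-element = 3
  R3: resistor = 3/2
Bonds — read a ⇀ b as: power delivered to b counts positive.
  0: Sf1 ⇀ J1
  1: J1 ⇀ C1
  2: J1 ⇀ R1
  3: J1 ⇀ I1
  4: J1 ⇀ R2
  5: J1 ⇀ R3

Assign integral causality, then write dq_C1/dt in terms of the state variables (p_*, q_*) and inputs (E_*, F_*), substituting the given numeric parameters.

β0 stroke→Sf1  (source Sf1 imposes f)
β1 stroke→J1  (prefer integral on C1)
β2 stroke→R1  (0-jn J1 has e-setter on 1)
β3 stroke→I1  (J1 effort already set via bond 1)
β4 stroke→R2  (0-jn J1 has e-setter on 1)
β5 stroke→R3  (0-jn J1 has e-setter on 1)

dq_C1/dt = F_Sf1 - 2*p_I1/7 - 2*q_C1/3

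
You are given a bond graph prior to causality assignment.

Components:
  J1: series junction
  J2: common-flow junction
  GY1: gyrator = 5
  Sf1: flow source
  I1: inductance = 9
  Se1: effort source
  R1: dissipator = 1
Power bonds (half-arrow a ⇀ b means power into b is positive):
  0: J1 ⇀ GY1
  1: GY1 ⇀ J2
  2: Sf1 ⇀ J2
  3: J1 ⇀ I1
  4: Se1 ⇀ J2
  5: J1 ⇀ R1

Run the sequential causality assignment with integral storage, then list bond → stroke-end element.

#0 stroke at J1
#1 stroke at J2
#2 stroke at Sf1
#3 stroke at I1
#4 stroke at J2
#5 stroke at J1

bond 2 stroke→Sf1  (Sf1 fixes flow; stroke at Sf1)
bond 4 stroke→J2  (Se1 (Se) sets effort on bond)
bond 1 stroke→J2  (J2: bond 2 brought flow, rest push out)
bond 0 stroke→J1  (through GY1, causality inverts; strokes same side of GY1)
bond 3 stroke→I1  (I1 outputs flow p/I1)
bond 5 stroke→J1  (1-jn J1 has f-setter on 3)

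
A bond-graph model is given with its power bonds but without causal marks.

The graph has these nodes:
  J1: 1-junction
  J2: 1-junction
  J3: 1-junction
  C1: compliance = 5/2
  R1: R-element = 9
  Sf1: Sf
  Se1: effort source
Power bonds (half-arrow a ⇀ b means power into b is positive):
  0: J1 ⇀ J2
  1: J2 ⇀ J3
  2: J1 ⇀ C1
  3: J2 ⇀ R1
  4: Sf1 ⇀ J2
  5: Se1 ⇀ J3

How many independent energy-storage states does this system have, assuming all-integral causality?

1  (C1 all integral)

β4 |Sf1  (source Sf1 imposes f)
β5 |J3  (source Se1 imposes e)
β0 |J2  (J2 flow already set via bond 4)
β1 |J2  (1-jn J2 has f-setter on 4)
β3 |J2  (J2: bond 4 brought flow, rest push out)
β2 |J1  (J1 flow already set via bond 0)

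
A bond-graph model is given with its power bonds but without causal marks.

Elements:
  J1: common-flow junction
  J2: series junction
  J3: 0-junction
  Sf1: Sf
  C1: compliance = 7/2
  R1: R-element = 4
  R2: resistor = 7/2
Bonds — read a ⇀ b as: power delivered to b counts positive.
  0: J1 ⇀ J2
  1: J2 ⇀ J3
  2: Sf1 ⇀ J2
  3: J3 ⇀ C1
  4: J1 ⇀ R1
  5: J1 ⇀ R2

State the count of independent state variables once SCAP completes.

1  (C1 all integral)

#2 stroke→Sf1  (Sf1 (Sf) sets flow on bond)
#0 stroke→J2  (common-f at J2 fixed by 2)
#1 stroke→J2  (common-f at J2 fixed by 2)
#3 stroke→J3  (J3: last free bond brings effort in)
#4 stroke→J1  (J1 flow already set via bond 0)
#5 stroke→J1  (common-f at J1 fixed by 0)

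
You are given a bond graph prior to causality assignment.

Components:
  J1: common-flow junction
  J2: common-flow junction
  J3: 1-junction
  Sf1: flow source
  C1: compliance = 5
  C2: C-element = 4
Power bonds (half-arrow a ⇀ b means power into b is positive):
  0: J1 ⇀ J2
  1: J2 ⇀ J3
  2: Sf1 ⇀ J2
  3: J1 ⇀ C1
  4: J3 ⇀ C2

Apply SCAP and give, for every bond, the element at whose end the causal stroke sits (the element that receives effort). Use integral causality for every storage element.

b2 |Sf1  (Sf1: flow source, stroke at near end)
b0 |J2  (J2: bond 2 brought flow, rest push out)
b1 |J2  (J2: bond 2 brought flow, rest push out)
b4 |J3  (1-jn J3 has f-setter on 1)
b3 |J1  (J1 flow already set via bond 0)

bond 0 |J2
bond 1 |J2
bond 2 |Sf1
bond 3 |J1
bond 4 |J3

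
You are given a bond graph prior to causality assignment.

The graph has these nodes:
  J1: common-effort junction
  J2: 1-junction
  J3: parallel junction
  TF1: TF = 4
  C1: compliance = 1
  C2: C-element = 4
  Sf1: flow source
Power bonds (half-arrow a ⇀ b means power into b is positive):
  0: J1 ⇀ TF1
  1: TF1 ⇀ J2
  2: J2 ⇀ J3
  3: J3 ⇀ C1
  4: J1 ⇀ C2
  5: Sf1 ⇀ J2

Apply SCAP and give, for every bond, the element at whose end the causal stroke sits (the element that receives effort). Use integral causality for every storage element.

β5 →Sf1  (Sf1: flow source, stroke at near end)
β1 →J2  (J2: bond 5 brought flow, rest push out)
β2 →J2  (J2: bond 5 brought flow, rest push out)
β3 →J3  (only one effort-in slot at J3)
β0 →TF1  (TF TF1: opposite of bond 1)
β4 →J1  (only one effort-in slot at J1)

b0 stroke at TF1
b1 stroke at J2
b2 stroke at J2
b3 stroke at J3
b4 stroke at J1
b5 stroke at Sf1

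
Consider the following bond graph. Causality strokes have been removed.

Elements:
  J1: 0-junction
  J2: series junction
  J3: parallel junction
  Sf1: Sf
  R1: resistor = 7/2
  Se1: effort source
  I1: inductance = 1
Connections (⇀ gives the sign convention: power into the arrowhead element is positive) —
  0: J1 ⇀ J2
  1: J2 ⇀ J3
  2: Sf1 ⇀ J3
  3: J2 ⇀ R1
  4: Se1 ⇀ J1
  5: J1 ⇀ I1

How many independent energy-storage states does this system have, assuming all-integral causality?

b2 stroke→Sf1  (source Sf1 imposes f)
b4 stroke→J1  (Se1: effort source, stroke at far end)
b0 stroke→J2  (J1: bond 4 brought effort, rest push out)
b5 stroke→I1  (0-jn J1 has e-setter on 4)
b1 stroke→J3  (J3: last free bond brings effort in)
b3 stroke→J2  (J2: bond 1 brought flow, rest push out)

1  (I1 all integral)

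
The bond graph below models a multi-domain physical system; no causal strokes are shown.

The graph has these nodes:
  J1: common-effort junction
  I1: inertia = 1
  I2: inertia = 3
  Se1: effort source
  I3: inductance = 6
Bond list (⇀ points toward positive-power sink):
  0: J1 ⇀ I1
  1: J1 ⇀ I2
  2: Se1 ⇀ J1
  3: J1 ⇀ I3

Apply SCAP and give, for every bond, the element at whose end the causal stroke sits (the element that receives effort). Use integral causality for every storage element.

β2 stroke→J1  (source Se1 imposes e)
β0 stroke→I1  (0-jn J1 has e-setter on 2)
β1 stroke→I2  (J1 effort already set via bond 2)
β3 stroke→I3  (J1 effort already set via bond 2)

b0 stroke at I1
b1 stroke at I2
b2 stroke at J1
b3 stroke at I3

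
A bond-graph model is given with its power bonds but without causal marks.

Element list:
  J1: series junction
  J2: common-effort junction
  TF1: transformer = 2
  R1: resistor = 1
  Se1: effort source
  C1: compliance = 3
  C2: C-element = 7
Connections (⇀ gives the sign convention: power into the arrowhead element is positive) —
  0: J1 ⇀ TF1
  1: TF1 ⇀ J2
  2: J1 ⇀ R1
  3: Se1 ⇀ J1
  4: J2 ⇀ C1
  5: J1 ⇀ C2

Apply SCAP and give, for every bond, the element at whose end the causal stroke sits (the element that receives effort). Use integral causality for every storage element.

β0 stroke at J1
β1 stroke at TF1
β2 stroke at R1
β3 stroke at J1
β4 stroke at J2
β5 stroke at J1

bond 3 →J1  (source Se1 imposes e)
bond 4 →J2  (prefer integral on C1)
bond 1 →TF1  (0-jn J2 has e-setter on 4)
bond 0 →J1  (TF TF1: opposite of bond 1)
bond 5 →J1  (C2 outputs effort q/C2)
bond 2 →R1  (only one flow-in slot at J1)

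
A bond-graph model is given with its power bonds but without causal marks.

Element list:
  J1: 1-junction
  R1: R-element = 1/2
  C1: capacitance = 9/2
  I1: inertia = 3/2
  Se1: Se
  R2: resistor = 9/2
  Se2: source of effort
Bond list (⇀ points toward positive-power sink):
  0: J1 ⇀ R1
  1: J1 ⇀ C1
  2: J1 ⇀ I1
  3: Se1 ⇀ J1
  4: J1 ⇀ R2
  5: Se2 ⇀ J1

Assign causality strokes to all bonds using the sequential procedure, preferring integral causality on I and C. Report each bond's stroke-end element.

bond 0 stroke at J1
bond 1 stroke at J1
bond 2 stroke at I1
bond 3 stroke at J1
bond 4 stroke at J1
bond 5 stroke at J1

b3 |J1  (Se1 (Se) sets effort on bond)
b5 |J1  (Se2: effort source, stroke at far end)
b1 |J1  (C1 integral (e out))
b2 |I1  (I1: I, integral causality)
b0 |J1  (common-f at J1 fixed by 2)
b4 |J1  (J1: bond 2 brought flow, rest push out)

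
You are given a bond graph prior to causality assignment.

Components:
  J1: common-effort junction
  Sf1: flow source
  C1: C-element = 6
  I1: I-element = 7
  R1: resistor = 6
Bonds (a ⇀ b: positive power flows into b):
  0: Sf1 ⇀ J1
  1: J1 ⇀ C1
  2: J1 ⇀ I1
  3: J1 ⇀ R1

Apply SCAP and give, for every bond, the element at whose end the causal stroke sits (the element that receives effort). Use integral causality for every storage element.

b0 stroke at Sf1
b1 stroke at J1
b2 stroke at I1
b3 stroke at R1

b0 stroke at Sf1  (Sf1: flow source, stroke at near end)
b1 stroke at J1  (C1 integral (e out))
b2 stroke at I1  (J1: bond 1 brought effort, rest push out)
b3 stroke at R1  (J1 effort already set via bond 1)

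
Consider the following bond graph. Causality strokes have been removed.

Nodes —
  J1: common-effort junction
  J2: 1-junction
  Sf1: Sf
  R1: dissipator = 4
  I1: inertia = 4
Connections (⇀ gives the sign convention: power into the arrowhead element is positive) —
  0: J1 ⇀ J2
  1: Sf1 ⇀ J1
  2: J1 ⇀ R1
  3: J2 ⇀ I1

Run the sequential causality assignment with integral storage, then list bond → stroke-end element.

β0 →J2
β1 →Sf1
β2 →J1
β3 →I1

b1 stroke→Sf1  (source Sf1 imposes f)
b3 stroke→I1  (I1 outputs flow p/I1)
b0 stroke→J2  (J2 flow already set via bond 3)
b2 stroke→J1  (J1: last free bond brings effort in)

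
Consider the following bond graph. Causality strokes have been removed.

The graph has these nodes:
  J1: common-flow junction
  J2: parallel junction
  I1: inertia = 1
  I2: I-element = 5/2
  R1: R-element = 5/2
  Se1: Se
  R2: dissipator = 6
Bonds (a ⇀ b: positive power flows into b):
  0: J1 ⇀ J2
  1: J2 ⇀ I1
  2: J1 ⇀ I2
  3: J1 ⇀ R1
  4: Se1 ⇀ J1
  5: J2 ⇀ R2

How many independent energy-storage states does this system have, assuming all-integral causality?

β4 stroke at J1  (source Se1 imposes e)
β1 stroke at I1  (I1 integral (f out))
β2 stroke at I2  (prefer integral on I2)
β0 stroke at J1  (J1 flow already set via bond 2)
β3 stroke at J1  (J1: bond 2 brought flow, rest push out)
β5 stroke at J2  (J2: last free bond brings effort in)

2  (I1, I2 all integral)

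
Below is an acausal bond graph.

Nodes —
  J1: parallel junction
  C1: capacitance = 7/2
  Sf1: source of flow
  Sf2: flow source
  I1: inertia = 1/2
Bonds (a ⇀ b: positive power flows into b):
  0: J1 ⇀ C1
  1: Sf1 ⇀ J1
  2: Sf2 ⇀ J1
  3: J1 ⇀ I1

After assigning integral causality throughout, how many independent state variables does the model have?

b1 →Sf1  (source Sf1 imposes f)
b2 →Sf2  (Sf2: flow source, stroke at near end)
b0 →J1  (C1 outputs effort q/C1)
b3 →I1  (J1: bond 0 brought effort, rest push out)

2  (C1, I1 all integral)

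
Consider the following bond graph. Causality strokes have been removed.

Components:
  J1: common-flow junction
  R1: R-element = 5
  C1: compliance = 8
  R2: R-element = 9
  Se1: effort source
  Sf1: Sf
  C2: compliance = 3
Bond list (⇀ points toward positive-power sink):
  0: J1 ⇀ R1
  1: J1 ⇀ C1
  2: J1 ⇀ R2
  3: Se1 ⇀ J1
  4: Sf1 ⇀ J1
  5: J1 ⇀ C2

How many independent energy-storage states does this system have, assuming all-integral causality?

β3 stroke→J1  (Se1 fixes effort; stroke away)
β4 stroke→Sf1  (Sf1 (Sf) sets flow on bond)
β0 stroke→J1  (J1: bond 4 brought flow, rest push out)
β1 stroke→J1  (J1: bond 4 brought flow, rest push out)
β2 stroke→J1  (J1: bond 4 brought flow, rest push out)
β5 stroke→J1  (common-f at J1 fixed by 4)

2  (C1, C2 all integral)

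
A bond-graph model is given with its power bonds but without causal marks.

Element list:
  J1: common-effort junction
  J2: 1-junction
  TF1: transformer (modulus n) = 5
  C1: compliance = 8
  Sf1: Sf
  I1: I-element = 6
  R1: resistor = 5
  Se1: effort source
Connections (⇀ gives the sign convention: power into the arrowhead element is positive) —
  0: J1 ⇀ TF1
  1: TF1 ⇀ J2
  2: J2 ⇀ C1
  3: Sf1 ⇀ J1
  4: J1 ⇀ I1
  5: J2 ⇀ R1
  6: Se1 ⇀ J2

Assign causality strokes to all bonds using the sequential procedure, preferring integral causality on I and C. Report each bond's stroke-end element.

#3 →Sf1  (Sf1 (Sf) sets flow on bond)
#6 →J2  (Se1 (Se) sets effort on bond)
#2 →J2  (C1: C, integral causality)
#4 →I1  (I1: I, integral causality)
#0 →J1  (J1 needs exactly one e-in)
#1 →TF1  (TF1 one-in-one-out from 0)
#5 →J2  (1-jn J2 has f-setter on 1)

bond 0 stroke at J1
bond 1 stroke at TF1
bond 2 stroke at J2
bond 3 stroke at Sf1
bond 4 stroke at I1
bond 5 stroke at J2
bond 6 stroke at J2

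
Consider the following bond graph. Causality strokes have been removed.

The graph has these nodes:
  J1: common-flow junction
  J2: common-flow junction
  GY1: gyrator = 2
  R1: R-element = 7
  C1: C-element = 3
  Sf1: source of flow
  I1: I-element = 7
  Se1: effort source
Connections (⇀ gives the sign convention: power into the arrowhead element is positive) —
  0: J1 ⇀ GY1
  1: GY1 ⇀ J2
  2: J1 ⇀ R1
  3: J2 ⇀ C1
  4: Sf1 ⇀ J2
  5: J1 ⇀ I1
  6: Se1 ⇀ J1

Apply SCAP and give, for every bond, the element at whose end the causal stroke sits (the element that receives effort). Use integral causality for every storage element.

b4 →Sf1  (Sf1 (Sf) sets flow on bond)
b6 →J1  (Se1 fixes effort; stroke away)
b1 →J2  (1-jn J2 has f-setter on 4)
b3 →J2  (J2 flow already set via bond 4)
b0 →J1  (GY1 both-in/both-out from 1)
b5 →I1  (I1 outputs flow p/I1)
b2 →J1  (J1 flow already set via bond 5)

β0 stroke→J1
β1 stroke→J2
β2 stroke→J1
β3 stroke→J2
β4 stroke→Sf1
β5 stroke→I1
β6 stroke→J1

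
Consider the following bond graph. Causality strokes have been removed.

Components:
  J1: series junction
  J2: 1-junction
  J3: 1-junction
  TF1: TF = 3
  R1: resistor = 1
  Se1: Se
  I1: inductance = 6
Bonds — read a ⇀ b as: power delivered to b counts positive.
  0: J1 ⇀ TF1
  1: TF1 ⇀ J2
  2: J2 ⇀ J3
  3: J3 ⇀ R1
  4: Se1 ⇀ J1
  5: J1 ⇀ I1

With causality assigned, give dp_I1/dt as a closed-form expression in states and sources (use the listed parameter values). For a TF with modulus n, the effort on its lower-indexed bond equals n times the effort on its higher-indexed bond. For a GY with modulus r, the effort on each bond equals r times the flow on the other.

dp_I1/dt = E_Se1 - 3*p_I1/2

#4 |J1  (Se1: effort source, stroke at far end)
#5 |I1  (I1: I, integral causality)
#0 |J1  (J1: bond 5 brought flow, rest push out)
#1 |TF1  (through TF1, causality passes straight; one stroke at TF1)
#2 |J2  (J2: bond 1 brought flow, rest push out)
#3 |J3  (common-f at J3 fixed by 2)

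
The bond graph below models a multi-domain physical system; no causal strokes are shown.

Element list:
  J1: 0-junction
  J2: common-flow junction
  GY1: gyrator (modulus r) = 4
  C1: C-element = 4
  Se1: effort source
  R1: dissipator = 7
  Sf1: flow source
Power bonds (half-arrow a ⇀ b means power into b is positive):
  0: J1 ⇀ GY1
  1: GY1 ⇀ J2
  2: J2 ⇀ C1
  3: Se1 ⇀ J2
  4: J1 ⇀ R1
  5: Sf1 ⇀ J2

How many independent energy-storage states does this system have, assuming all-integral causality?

1  (C1 all integral)

β3 stroke at J2  (Se1 (Se) sets effort on bond)
β5 stroke at Sf1  (Sf1: flow source, stroke at near end)
β1 stroke at J2  (J2 flow already set via bond 5)
β2 stroke at J2  (J2: bond 5 brought flow, rest push out)
β0 stroke at J1  (GY1: gyrator matches bond 1)
β4 stroke at R1  (J1: bond 0 brought effort, rest push out)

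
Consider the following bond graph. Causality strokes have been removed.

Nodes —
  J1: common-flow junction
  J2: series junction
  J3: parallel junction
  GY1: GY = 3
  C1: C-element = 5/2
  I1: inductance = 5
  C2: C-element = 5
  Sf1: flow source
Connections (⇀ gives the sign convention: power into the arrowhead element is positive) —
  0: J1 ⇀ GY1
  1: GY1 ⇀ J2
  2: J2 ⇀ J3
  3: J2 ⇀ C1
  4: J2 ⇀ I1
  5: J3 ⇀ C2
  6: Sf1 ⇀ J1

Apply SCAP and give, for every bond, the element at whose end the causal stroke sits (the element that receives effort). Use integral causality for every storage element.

#0 stroke at J1
#1 stroke at J2
#2 stroke at J2
#3 stroke at J2
#4 stroke at I1
#5 stroke at J3
#6 stroke at Sf1

β6 |Sf1  (source Sf1 imposes f)
β0 |J1  (1-jn J1 has f-setter on 6)
β1 |J2  (through GY1, causality inverts; strokes same side of GY1)
β3 |J2  (C1 integral (e out))
β4 |I1  (I1 integral (f out))
β2 |J2  (J2 flow already set via bond 4)
β5 |J3  (only one effort-in slot at J3)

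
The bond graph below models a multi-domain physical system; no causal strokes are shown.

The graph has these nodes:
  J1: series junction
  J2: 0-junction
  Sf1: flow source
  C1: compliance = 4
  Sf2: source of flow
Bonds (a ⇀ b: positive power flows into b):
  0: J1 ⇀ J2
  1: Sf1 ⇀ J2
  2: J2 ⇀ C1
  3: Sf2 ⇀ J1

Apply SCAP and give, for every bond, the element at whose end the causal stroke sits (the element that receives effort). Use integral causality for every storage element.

bond 1 →Sf1  (Sf1: flow source, stroke at near end)
bond 3 →Sf2  (Sf2: flow source, stroke at near end)
bond 0 →J1  (J1 flow already set via bond 3)
bond 2 →J2  (only one effort-in slot at J2)

b0 stroke→J1
b1 stroke→Sf1
b2 stroke→J2
b3 stroke→Sf2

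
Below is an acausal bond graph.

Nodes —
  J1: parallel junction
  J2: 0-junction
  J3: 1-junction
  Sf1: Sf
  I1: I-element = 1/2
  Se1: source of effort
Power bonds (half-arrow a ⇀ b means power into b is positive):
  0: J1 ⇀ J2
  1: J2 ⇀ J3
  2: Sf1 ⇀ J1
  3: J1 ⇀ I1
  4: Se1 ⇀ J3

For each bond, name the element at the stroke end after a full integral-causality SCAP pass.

b2 stroke at Sf1  (source Sf1 imposes f)
b4 stroke at J3  (Se1: effort source, stroke at far end)
b1 stroke at J2  (J3: last free bond brings flow in)
b0 stroke at J1  (J2: bond 1 brought effort, rest push out)
b3 stroke at I1  (common-e at J1 fixed by 0)

b0 stroke at J1
b1 stroke at J2
b2 stroke at Sf1
b3 stroke at I1
b4 stroke at J3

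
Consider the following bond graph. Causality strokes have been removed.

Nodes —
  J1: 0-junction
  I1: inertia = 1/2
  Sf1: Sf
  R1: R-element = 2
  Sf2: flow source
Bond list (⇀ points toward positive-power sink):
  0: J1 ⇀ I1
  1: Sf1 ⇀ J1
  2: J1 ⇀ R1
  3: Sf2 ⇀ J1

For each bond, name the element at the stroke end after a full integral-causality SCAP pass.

b0 |I1
b1 |Sf1
b2 |J1
b3 |Sf2

β1 stroke→Sf1  (Sf1 (Sf) sets flow on bond)
β3 stroke→Sf2  (source Sf2 imposes f)
β0 stroke→I1  (I1 integral (f out))
β2 stroke→J1  (J1: last free bond brings effort in)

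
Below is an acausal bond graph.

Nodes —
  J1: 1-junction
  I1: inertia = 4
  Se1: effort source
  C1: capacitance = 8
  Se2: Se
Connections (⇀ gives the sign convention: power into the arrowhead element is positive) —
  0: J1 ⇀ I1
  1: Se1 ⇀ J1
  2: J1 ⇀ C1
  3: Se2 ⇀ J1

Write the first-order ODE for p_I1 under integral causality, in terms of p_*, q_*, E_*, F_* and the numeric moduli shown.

#1 stroke at J1  (Se1 fixes effort; stroke away)
#3 stroke at J1  (Se2 (Se) sets effort on bond)
#0 stroke at I1  (I1 integral (f out))
#2 stroke at J1  (1-jn J1 has f-setter on 0)

dp_I1/dt = E_Se1 + E_Se2 - q_C1/8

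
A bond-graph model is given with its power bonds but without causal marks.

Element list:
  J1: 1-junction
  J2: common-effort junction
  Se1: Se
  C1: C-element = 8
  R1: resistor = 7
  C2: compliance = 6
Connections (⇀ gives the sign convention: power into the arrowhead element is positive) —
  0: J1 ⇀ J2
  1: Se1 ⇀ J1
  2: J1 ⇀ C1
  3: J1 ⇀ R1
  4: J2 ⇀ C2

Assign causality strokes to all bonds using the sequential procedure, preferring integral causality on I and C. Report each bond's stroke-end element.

β1 stroke at J1  (Se1: effort source, stroke at far end)
β2 stroke at J1  (C1: C, integral causality)
β4 stroke at J2  (C2: C, integral causality)
β0 stroke at J1  (common-e at J2 fixed by 4)
β3 stroke at R1  (J1 needs exactly one f-in)

bond 0 stroke at J1
bond 1 stroke at J1
bond 2 stroke at J1
bond 3 stroke at R1
bond 4 stroke at J2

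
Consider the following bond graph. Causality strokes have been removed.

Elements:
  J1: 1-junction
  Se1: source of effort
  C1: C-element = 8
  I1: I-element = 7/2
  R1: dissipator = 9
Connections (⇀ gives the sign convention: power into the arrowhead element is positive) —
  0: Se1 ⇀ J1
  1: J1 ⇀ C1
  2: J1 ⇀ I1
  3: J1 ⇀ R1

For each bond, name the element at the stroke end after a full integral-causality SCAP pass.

β0 |J1
β1 |J1
β2 |I1
β3 |J1

β0 stroke at J1  (Se1 fixes effort; stroke away)
β1 stroke at J1  (prefer integral on C1)
β2 stroke at I1  (I1 integral (f out))
β3 stroke at J1  (common-f at J1 fixed by 2)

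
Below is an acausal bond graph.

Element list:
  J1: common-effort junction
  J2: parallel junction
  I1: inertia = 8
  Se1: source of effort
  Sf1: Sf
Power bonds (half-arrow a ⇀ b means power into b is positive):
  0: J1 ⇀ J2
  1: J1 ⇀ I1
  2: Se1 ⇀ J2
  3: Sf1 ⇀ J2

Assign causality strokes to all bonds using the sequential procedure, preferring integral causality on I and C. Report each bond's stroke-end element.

b2 →J2  (source Se1 imposes e)
b3 →Sf1  (Sf1 fixes flow; stroke at Sf1)
b0 →J1  (J2: bond 2 brought effort, rest push out)
b1 →I1  (0-jn J1 has e-setter on 0)

bond 0 stroke at J1
bond 1 stroke at I1
bond 2 stroke at J2
bond 3 stroke at Sf1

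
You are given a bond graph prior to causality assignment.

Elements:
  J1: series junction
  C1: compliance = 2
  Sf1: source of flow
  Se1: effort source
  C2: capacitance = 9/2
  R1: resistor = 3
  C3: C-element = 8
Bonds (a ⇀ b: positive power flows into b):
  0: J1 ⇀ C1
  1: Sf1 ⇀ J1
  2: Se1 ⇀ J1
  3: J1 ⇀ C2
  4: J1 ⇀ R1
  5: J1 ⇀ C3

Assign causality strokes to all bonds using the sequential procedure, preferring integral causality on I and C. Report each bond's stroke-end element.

b0 stroke→J1
b1 stroke→Sf1
b2 stroke→J1
b3 stroke→J1
b4 stroke→J1
b5 stroke→J1

β1 stroke→Sf1  (Sf1 (Sf) sets flow on bond)
β2 stroke→J1  (Se1 (Se) sets effort on bond)
β0 stroke→J1  (1-jn J1 has f-setter on 1)
β3 stroke→J1  (J1 flow already set via bond 1)
β4 stroke→J1  (J1 flow already set via bond 1)
β5 stroke→J1  (common-f at J1 fixed by 1)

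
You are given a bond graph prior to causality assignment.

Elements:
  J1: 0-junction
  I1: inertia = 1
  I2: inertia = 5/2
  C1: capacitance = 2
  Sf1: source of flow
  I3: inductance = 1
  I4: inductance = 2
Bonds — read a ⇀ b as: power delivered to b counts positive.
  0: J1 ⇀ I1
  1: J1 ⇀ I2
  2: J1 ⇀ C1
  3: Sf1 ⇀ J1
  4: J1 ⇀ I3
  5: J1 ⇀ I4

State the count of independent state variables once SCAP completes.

bond 3 stroke at Sf1  (source Sf1 imposes f)
bond 0 stroke at I1  (I1: I, integral causality)
bond 1 stroke at I2  (prefer integral on I2)
bond 2 stroke at J1  (C1 outputs effort q/C1)
bond 4 stroke at I3  (J1: bond 2 brought effort, rest push out)
bond 5 stroke at I4  (J1: bond 2 brought effort, rest push out)

5  (C1, I1, I2, I3, I4 all integral)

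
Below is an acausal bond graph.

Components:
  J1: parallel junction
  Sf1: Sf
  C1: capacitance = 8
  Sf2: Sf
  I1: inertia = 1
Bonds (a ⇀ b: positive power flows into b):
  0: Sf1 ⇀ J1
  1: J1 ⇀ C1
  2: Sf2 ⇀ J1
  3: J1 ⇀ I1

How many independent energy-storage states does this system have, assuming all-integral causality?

b0 →Sf1  (Sf1 (Sf) sets flow on bond)
b2 →Sf2  (Sf2 fixes flow; stroke at Sf2)
b1 →J1  (C1: C, integral causality)
b3 →I1  (J1 effort already set via bond 1)

2  (C1, I1 all integral)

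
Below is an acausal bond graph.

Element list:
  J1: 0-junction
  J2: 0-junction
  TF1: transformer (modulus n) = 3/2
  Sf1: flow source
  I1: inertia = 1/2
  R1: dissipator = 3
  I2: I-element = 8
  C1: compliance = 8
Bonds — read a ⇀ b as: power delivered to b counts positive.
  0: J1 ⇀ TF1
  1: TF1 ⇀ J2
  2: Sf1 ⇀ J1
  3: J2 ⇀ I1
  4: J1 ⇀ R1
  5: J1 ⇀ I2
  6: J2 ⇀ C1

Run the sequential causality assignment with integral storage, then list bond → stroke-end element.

β0 stroke→J1
β1 stroke→TF1
β2 stroke→Sf1
β3 stroke→I1
β4 stroke→R1
β5 stroke→I2
β6 stroke→J2

#2 stroke→Sf1  (Sf1: flow source, stroke at near end)
#3 stroke→I1  (I1: I, integral causality)
#5 stroke→I2  (prefer integral on I2)
#6 stroke→J2  (C1 integral (e out))
#1 stroke→TF1  (J2 effort already set via bond 6)
#0 stroke→J1  (TF TF1: opposite of bond 1)
#4 stroke→R1  (J1 effort already set via bond 0)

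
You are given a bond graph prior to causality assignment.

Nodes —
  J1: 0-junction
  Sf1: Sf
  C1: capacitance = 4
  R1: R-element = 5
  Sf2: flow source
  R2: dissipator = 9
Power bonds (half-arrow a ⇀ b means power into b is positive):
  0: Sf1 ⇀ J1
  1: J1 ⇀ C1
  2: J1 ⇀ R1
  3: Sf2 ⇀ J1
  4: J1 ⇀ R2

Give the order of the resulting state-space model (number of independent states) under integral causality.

1  (C1 all integral)

β0 |Sf1  (source Sf1 imposes f)
β3 |Sf2  (Sf2 (Sf) sets flow on bond)
β1 |J1  (C1: C, integral causality)
β2 |R1  (J1 effort already set via bond 1)
β4 |R2  (J1 effort already set via bond 1)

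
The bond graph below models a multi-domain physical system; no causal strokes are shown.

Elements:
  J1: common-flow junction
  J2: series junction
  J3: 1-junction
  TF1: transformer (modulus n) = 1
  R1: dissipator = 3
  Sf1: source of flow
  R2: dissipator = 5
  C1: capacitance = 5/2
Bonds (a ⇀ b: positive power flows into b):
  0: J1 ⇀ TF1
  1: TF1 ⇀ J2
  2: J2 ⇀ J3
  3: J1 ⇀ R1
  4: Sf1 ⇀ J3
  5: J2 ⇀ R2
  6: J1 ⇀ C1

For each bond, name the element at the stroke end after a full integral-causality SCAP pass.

#4 stroke at Sf1  (Sf1: flow source, stroke at near end)
#2 stroke at J3  (common-f at J3 fixed by 4)
#1 stroke at J2  (1-jn J2 has f-setter on 2)
#5 stroke at J2  (J2 flow already set via bond 2)
#0 stroke at TF1  (through TF1, causality passes straight; one stroke at TF1)
#3 stroke at J1  (J1 flow already set via bond 0)
#6 stroke at J1  (common-f at J1 fixed by 0)

β0 stroke→TF1
β1 stroke→J2
β2 stroke→J3
β3 stroke→J1
β4 stroke→Sf1
β5 stroke→J2
β6 stroke→J1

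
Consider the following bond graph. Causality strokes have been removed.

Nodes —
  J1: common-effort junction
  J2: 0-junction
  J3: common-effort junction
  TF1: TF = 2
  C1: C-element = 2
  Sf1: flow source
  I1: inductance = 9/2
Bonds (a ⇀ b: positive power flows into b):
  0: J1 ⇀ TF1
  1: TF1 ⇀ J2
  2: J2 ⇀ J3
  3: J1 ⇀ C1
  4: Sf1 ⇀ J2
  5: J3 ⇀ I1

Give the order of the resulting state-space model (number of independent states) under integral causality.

2  (C1, I1 all integral)

b4 |Sf1  (source Sf1 imposes f)
b3 |J1  (prefer integral on C1)
b0 |TF1  (J1: bond 3 brought effort, rest push out)
b1 |J2  (TF1 one-in-one-out from 0)
b2 |J3  (J2 effort already set via bond 1)
b5 |I1  (0-jn J3 has e-setter on 2)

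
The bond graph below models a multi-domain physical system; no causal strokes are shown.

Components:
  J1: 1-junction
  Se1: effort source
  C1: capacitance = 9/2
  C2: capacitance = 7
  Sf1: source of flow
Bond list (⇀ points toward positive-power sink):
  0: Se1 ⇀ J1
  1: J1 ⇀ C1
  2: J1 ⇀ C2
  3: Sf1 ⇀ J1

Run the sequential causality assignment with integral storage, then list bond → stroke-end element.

b0 stroke→J1  (Se1 (Se) sets effort on bond)
b3 stroke→Sf1  (Sf1 (Sf) sets flow on bond)
b1 stroke→J1  (common-f at J1 fixed by 3)
b2 stroke→J1  (J1: bond 3 brought flow, rest push out)

bond 0 stroke→J1
bond 1 stroke→J1
bond 2 stroke→J1
bond 3 stroke→Sf1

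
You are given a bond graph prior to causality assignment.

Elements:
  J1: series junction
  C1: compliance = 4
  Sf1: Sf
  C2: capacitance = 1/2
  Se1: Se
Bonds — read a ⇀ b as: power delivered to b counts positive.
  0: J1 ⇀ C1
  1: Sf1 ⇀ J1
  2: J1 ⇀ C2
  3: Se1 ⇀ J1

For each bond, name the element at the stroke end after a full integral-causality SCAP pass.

bond 0 →J1
bond 1 →Sf1
bond 2 →J1
bond 3 →J1

#1 →Sf1  (source Sf1 imposes f)
#3 →J1  (Se1: effort source, stroke at far end)
#0 →J1  (common-f at J1 fixed by 1)
#2 →J1  (1-jn J1 has f-setter on 1)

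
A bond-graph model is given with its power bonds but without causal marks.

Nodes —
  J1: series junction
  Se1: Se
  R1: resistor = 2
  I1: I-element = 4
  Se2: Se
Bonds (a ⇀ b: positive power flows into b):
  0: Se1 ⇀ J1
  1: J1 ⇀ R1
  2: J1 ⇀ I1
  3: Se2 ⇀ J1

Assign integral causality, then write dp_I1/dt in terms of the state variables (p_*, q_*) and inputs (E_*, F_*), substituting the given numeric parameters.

b0 stroke→J1  (source Se1 imposes e)
b3 stroke→J1  (Se2: effort source, stroke at far end)
b2 stroke→I1  (prefer integral on I1)
b1 stroke→J1  (common-f at J1 fixed by 2)

dp_I1/dt = E_Se1 + E_Se2 - p_I1/2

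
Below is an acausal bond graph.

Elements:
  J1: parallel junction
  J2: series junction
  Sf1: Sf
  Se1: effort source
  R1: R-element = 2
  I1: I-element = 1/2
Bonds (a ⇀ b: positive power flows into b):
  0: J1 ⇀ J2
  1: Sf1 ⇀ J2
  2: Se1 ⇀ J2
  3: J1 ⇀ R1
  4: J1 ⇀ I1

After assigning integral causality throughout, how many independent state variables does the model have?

1  (I1 all integral)

bond 1 |Sf1  (Sf1 fixes flow; stroke at Sf1)
bond 2 |J2  (Se1 (Se) sets effort on bond)
bond 0 |J2  (J2 flow already set via bond 1)
bond 4 |I1  (prefer integral on I1)
bond 3 |J1  (J1: last free bond brings effort in)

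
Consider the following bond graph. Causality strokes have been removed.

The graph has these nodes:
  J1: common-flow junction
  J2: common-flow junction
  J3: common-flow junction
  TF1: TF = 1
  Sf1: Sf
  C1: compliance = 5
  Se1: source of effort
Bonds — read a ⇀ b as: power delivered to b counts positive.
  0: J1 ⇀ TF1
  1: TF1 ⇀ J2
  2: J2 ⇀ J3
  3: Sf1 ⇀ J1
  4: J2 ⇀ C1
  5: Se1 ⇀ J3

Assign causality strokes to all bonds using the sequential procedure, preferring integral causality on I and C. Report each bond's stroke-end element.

bond 3 |Sf1  (source Sf1 imposes f)
bond 5 |J3  (source Se1 imposes e)
bond 0 |J1  (J1: bond 3 brought flow, rest push out)
bond 2 |J2  (J3 needs exactly one f-in)
bond 1 |TF1  (TF1 one-in-one-out from 0)
bond 4 |J2  (1-jn J2 has f-setter on 1)

β0 stroke at J1
β1 stroke at TF1
β2 stroke at J2
β3 stroke at Sf1
β4 stroke at J2
β5 stroke at J3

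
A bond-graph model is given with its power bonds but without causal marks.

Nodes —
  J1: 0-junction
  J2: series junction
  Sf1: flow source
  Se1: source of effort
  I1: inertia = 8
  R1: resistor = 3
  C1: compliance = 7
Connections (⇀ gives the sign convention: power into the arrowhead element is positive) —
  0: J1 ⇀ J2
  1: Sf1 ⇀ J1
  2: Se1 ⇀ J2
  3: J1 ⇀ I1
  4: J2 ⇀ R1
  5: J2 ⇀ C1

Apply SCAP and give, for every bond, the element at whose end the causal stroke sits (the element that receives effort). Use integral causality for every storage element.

#1 |Sf1  (Sf1 fixes flow; stroke at Sf1)
#2 |J2  (Se1: effort source, stroke at far end)
#3 |I1  (I1 integral (f out))
#0 |J1  (J1: last free bond brings effort in)
#4 |J2  (J2: bond 0 brought flow, rest push out)
#5 |J2  (common-f at J2 fixed by 0)

bond 0 |J1
bond 1 |Sf1
bond 2 |J2
bond 3 |I1
bond 4 |J2
bond 5 |J2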